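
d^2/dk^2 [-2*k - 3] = 0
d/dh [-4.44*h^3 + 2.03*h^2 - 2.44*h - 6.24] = -13.32*h^2 + 4.06*h - 2.44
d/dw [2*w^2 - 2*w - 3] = 4*w - 2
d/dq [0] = 0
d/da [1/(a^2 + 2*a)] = 2*(-a - 1)/(a^2*(a + 2)^2)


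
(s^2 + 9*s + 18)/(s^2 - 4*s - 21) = (s + 6)/(s - 7)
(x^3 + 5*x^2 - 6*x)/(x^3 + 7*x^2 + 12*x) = (x^2 + 5*x - 6)/(x^2 + 7*x + 12)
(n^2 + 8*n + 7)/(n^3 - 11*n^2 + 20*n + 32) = (n + 7)/(n^2 - 12*n + 32)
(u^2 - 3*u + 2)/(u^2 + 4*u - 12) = (u - 1)/(u + 6)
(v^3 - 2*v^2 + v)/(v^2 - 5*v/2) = 2*(v^2 - 2*v + 1)/(2*v - 5)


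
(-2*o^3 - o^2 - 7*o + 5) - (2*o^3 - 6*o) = -4*o^3 - o^2 - o + 5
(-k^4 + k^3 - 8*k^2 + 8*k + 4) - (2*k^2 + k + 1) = -k^4 + k^3 - 10*k^2 + 7*k + 3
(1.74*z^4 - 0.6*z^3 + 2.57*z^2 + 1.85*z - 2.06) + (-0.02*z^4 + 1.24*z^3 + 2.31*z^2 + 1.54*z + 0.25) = 1.72*z^4 + 0.64*z^3 + 4.88*z^2 + 3.39*z - 1.81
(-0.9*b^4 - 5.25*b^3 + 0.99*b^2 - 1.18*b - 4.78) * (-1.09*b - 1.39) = 0.981*b^5 + 6.9735*b^4 + 6.2184*b^3 - 0.0898999999999999*b^2 + 6.8504*b + 6.6442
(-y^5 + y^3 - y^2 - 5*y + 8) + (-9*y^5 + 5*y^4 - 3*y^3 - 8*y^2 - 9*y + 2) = -10*y^5 + 5*y^4 - 2*y^3 - 9*y^2 - 14*y + 10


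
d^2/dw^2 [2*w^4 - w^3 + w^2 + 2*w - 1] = 24*w^2 - 6*w + 2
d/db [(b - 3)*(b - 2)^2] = (b - 2)*(3*b - 8)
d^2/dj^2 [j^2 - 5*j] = 2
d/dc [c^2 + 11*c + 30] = 2*c + 11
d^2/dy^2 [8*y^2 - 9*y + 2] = 16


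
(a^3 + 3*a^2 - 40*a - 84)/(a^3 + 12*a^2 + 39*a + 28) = (a^2 - 4*a - 12)/(a^2 + 5*a + 4)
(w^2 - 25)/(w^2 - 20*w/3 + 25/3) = 3*(w + 5)/(3*w - 5)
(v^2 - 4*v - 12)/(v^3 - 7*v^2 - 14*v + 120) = (v + 2)/(v^2 - v - 20)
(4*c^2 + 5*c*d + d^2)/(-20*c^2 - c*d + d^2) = (-c - d)/(5*c - d)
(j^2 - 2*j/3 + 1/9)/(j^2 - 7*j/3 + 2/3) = (j - 1/3)/(j - 2)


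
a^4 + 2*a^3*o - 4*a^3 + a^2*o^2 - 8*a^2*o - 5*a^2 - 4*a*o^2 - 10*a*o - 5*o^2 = (a - 5)*(a + 1)*(a + o)^2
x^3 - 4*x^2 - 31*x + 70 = (x - 7)*(x - 2)*(x + 5)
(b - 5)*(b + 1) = b^2 - 4*b - 5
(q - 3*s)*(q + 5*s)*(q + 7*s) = q^3 + 9*q^2*s - q*s^2 - 105*s^3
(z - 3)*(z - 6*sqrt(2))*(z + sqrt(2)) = z^3 - 5*sqrt(2)*z^2 - 3*z^2 - 12*z + 15*sqrt(2)*z + 36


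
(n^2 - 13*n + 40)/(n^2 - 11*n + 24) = (n - 5)/(n - 3)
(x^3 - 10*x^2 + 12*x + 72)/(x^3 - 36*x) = (x^2 - 4*x - 12)/(x*(x + 6))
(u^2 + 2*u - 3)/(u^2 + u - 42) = (u^2 + 2*u - 3)/(u^2 + u - 42)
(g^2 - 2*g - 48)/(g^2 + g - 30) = (g - 8)/(g - 5)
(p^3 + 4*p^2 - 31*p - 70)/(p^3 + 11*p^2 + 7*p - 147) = (p^2 - 3*p - 10)/(p^2 + 4*p - 21)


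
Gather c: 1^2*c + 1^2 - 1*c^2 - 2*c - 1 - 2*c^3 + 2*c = -2*c^3 - c^2 + c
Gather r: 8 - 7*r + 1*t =-7*r + t + 8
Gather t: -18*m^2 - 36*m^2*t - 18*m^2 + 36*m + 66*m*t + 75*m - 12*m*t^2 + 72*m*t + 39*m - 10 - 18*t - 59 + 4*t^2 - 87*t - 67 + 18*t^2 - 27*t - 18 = -36*m^2 + 150*m + t^2*(22 - 12*m) + t*(-36*m^2 + 138*m - 132) - 154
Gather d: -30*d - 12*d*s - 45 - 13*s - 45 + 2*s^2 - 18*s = d*(-12*s - 30) + 2*s^2 - 31*s - 90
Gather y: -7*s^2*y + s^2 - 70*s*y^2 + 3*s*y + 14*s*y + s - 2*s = s^2 - 70*s*y^2 - s + y*(-7*s^2 + 17*s)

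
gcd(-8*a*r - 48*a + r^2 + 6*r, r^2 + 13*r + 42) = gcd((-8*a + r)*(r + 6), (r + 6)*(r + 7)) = r + 6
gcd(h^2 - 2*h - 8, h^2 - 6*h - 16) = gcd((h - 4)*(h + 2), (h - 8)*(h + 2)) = h + 2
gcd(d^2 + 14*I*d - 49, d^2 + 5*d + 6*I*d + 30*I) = 1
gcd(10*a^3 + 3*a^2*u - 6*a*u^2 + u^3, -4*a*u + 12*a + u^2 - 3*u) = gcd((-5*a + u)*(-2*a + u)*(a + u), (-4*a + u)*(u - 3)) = 1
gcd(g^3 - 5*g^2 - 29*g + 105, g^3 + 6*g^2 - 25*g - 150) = g + 5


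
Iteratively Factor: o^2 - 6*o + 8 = (o - 2)*(o - 4)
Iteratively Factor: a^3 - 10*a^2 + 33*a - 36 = (a - 3)*(a^2 - 7*a + 12) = (a - 4)*(a - 3)*(a - 3)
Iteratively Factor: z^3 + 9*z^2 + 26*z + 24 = (z + 3)*(z^2 + 6*z + 8) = (z + 3)*(z + 4)*(z + 2)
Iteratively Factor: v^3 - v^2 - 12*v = (v + 3)*(v^2 - 4*v) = v*(v + 3)*(v - 4)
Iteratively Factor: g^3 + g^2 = (g)*(g^2 + g) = g*(g + 1)*(g)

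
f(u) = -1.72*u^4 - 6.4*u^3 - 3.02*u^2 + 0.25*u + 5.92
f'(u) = -6.88*u^3 - 19.2*u^2 - 6.04*u + 0.25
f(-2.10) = 17.90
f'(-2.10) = -8.02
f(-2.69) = 17.91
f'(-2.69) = 11.48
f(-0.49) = 5.73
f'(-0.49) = -0.59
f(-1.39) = 10.50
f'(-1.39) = -9.97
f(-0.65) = 5.93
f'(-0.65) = -2.05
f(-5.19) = -429.97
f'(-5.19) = 476.24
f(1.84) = -63.43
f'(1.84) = -118.73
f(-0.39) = 5.70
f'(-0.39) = 0.09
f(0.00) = 5.92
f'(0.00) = 0.25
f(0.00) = 5.92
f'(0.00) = 0.25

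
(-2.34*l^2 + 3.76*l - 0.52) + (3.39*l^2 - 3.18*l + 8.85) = 1.05*l^2 + 0.58*l + 8.33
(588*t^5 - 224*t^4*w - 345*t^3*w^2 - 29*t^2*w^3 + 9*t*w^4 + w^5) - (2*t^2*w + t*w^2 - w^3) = 588*t^5 - 224*t^4*w - 345*t^3*w^2 - 29*t^2*w^3 - 2*t^2*w + 9*t*w^4 - t*w^2 + w^5 + w^3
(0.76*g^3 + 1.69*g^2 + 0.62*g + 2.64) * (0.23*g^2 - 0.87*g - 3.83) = 0.1748*g^5 - 0.2725*g^4 - 4.2385*g^3 - 6.4049*g^2 - 4.6714*g - 10.1112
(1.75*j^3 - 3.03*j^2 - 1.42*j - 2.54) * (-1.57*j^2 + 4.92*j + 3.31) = -2.7475*j^5 + 13.3671*j^4 - 6.8857*j^3 - 13.0279*j^2 - 17.197*j - 8.4074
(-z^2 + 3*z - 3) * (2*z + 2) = -2*z^3 + 4*z^2 - 6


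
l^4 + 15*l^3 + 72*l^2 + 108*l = l*(l + 3)*(l + 6)^2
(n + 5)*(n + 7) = n^2 + 12*n + 35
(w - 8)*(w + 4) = w^2 - 4*w - 32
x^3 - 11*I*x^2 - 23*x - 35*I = (x - 7*I)*(x - 5*I)*(x + I)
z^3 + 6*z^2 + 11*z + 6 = (z + 1)*(z + 2)*(z + 3)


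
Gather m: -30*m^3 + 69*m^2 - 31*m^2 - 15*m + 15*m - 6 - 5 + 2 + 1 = -30*m^3 + 38*m^2 - 8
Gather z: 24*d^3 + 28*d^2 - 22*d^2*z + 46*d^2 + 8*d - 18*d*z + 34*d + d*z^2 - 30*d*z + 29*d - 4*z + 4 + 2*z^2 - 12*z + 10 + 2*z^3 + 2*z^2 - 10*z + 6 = 24*d^3 + 74*d^2 + 71*d + 2*z^3 + z^2*(d + 4) + z*(-22*d^2 - 48*d - 26) + 20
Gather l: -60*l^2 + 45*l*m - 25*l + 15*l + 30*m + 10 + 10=-60*l^2 + l*(45*m - 10) + 30*m + 20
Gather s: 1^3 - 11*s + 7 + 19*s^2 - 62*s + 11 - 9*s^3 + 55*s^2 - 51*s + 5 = -9*s^3 + 74*s^2 - 124*s + 24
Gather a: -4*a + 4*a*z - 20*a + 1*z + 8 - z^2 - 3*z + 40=a*(4*z - 24) - z^2 - 2*z + 48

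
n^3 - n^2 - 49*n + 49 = (n - 7)*(n - 1)*(n + 7)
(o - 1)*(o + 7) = o^2 + 6*o - 7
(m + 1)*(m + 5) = m^2 + 6*m + 5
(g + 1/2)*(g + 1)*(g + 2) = g^3 + 7*g^2/2 + 7*g/2 + 1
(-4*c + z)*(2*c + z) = -8*c^2 - 2*c*z + z^2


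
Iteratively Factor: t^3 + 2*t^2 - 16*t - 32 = (t + 4)*(t^2 - 2*t - 8) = (t + 2)*(t + 4)*(t - 4)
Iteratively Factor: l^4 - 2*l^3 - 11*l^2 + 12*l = (l + 3)*(l^3 - 5*l^2 + 4*l) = (l - 4)*(l + 3)*(l^2 - l) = (l - 4)*(l - 1)*(l + 3)*(l)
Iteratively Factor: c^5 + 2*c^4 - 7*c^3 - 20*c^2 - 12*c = (c + 2)*(c^4 - 7*c^2 - 6*c) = (c + 1)*(c + 2)*(c^3 - c^2 - 6*c) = (c + 1)*(c + 2)^2*(c^2 - 3*c) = c*(c + 1)*(c + 2)^2*(c - 3)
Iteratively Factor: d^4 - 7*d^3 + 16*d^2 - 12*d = (d)*(d^3 - 7*d^2 + 16*d - 12) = d*(d - 2)*(d^2 - 5*d + 6) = d*(d - 3)*(d - 2)*(d - 2)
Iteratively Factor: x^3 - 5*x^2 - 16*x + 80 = (x - 5)*(x^2 - 16) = (x - 5)*(x + 4)*(x - 4)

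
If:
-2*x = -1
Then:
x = 1/2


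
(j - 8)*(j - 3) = j^2 - 11*j + 24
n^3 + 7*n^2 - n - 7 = (n - 1)*(n + 1)*(n + 7)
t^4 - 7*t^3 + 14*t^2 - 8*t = t*(t - 4)*(t - 2)*(t - 1)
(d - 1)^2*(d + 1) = d^3 - d^2 - d + 1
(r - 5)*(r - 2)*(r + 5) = r^3 - 2*r^2 - 25*r + 50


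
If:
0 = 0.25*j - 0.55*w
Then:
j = 2.2*w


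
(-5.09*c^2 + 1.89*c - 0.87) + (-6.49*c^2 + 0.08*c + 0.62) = -11.58*c^2 + 1.97*c - 0.25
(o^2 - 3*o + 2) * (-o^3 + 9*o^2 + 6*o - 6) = -o^5 + 12*o^4 - 23*o^3 - 6*o^2 + 30*o - 12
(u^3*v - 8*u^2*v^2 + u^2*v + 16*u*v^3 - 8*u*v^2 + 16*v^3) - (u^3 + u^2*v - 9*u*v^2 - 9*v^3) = u^3*v - u^3 - 8*u^2*v^2 + 16*u*v^3 + u*v^2 + 25*v^3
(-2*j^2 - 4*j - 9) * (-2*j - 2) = 4*j^3 + 12*j^2 + 26*j + 18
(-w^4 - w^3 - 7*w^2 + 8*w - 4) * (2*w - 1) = -2*w^5 - w^4 - 13*w^3 + 23*w^2 - 16*w + 4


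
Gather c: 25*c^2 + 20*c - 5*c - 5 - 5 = 25*c^2 + 15*c - 10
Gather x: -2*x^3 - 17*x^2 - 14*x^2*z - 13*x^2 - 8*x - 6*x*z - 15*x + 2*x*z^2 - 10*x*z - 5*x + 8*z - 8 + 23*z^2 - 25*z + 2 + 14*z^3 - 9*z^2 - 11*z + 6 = -2*x^3 + x^2*(-14*z - 30) + x*(2*z^2 - 16*z - 28) + 14*z^3 + 14*z^2 - 28*z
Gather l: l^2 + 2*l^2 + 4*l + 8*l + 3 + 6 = 3*l^2 + 12*l + 9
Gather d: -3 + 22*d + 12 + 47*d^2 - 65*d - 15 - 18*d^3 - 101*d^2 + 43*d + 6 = -18*d^3 - 54*d^2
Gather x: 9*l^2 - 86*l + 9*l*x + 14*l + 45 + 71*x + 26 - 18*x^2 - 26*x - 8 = 9*l^2 - 72*l - 18*x^2 + x*(9*l + 45) + 63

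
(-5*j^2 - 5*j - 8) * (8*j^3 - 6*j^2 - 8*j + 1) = -40*j^5 - 10*j^4 + 6*j^3 + 83*j^2 + 59*j - 8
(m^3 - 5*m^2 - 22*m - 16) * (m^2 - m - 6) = m^5 - 6*m^4 - 23*m^3 + 36*m^2 + 148*m + 96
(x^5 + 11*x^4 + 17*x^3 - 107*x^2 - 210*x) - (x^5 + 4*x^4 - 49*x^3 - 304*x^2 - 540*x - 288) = 7*x^4 + 66*x^3 + 197*x^2 + 330*x + 288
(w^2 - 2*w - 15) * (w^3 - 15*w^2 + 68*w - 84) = w^5 - 17*w^4 + 83*w^3 + 5*w^2 - 852*w + 1260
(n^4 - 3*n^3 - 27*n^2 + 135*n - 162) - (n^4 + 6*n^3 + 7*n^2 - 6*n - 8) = -9*n^3 - 34*n^2 + 141*n - 154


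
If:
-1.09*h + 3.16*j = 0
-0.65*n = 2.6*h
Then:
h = -0.25*n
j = -0.0862341772151899*n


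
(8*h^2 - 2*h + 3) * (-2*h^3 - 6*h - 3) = -16*h^5 + 4*h^4 - 54*h^3 - 12*h^2 - 12*h - 9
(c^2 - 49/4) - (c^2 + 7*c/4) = -7*c/4 - 49/4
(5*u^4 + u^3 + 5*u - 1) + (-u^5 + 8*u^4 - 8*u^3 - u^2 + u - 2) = -u^5 + 13*u^4 - 7*u^3 - u^2 + 6*u - 3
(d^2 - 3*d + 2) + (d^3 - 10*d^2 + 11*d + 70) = d^3 - 9*d^2 + 8*d + 72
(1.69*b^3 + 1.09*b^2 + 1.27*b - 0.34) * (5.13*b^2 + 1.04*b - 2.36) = 8.6697*b^5 + 7.3493*b^4 + 3.6603*b^3 - 2.9958*b^2 - 3.3508*b + 0.8024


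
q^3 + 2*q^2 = q^2*(q + 2)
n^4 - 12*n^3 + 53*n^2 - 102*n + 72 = (n - 4)*(n - 3)^2*(n - 2)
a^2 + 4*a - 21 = (a - 3)*(a + 7)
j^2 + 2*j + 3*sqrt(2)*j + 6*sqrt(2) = (j + 2)*(j + 3*sqrt(2))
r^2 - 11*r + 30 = (r - 6)*(r - 5)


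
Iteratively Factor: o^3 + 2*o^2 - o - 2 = (o + 2)*(o^2 - 1) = (o + 1)*(o + 2)*(o - 1)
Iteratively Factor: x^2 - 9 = (x - 3)*(x + 3)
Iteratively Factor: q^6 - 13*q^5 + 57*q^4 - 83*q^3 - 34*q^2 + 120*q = (q)*(q^5 - 13*q^4 + 57*q^3 - 83*q^2 - 34*q + 120) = q*(q - 4)*(q^4 - 9*q^3 + 21*q^2 + q - 30) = q*(q - 4)*(q + 1)*(q^3 - 10*q^2 + 31*q - 30) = q*(q - 5)*(q - 4)*(q + 1)*(q^2 - 5*q + 6) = q*(q - 5)*(q - 4)*(q - 2)*(q + 1)*(q - 3)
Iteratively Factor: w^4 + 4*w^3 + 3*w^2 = (w + 3)*(w^3 + w^2) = w*(w + 3)*(w^2 + w) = w*(w + 1)*(w + 3)*(w)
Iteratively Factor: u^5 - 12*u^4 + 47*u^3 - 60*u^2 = (u - 4)*(u^4 - 8*u^3 + 15*u^2) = (u - 5)*(u - 4)*(u^3 - 3*u^2) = (u - 5)*(u - 4)*(u - 3)*(u^2) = u*(u - 5)*(u - 4)*(u - 3)*(u)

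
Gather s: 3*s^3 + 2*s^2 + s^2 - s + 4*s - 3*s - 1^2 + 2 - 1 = 3*s^3 + 3*s^2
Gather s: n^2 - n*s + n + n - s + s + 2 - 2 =n^2 - n*s + 2*n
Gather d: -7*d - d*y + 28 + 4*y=d*(-y - 7) + 4*y + 28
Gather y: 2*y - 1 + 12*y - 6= 14*y - 7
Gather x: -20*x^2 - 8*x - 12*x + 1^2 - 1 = -20*x^2 - 20*x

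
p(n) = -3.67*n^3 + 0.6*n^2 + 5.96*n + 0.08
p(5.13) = -449.03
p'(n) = -11.01*n^2 + 1.2*n + 5.96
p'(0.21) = 5.73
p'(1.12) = -6.51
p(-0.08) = -0.39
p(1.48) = -1.68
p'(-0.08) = 5.79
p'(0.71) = 1.26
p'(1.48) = -16.38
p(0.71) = 3.30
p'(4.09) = -173.31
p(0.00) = 0.08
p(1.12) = 2.35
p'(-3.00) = -96.73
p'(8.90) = -855.46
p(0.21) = 1.32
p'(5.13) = -277.63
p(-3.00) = 86.69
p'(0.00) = 5.96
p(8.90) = -2486.59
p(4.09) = -216.60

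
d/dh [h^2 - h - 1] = 2*h - 1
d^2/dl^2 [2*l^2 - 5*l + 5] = 4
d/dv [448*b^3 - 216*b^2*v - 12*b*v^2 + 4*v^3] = -216*b^2 - 24*b*v + 12*v^2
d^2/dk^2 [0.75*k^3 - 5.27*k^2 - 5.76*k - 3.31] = 4.5*k - 10.54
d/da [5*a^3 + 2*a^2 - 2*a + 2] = 15*a^2 + 4*a - 2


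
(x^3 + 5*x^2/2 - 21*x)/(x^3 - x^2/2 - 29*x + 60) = x*(2*x - 7)/(2*x^2 - 13*x + 20)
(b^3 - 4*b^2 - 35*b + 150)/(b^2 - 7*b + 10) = (b^2 + b - 30)/(b - 2)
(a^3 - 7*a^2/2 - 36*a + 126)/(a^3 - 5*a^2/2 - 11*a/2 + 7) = (a^2 - 36)/(a^2 + a - 2)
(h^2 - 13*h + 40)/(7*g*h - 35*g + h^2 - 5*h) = (h - 8)/(7*g + h)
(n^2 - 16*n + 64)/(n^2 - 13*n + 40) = (n - 8)/(n - 5)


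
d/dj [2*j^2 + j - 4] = 4*j + 1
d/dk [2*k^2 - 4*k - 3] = 4*k - 4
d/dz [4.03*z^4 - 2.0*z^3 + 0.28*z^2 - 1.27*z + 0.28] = 16.12*z^3 - 6.0*z^2 + 0.56*z - 1.27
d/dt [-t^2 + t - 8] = 1 - 2*t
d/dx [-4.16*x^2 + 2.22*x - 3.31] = 2.22 - 8.32*x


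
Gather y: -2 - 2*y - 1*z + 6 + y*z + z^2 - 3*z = y*(z - 2) + z^2 - 4*z + 4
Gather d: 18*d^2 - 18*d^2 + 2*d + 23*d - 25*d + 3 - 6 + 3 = 0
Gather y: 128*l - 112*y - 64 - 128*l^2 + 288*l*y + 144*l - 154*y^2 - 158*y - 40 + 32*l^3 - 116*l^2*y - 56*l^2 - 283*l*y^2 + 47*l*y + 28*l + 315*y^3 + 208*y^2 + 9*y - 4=32*l^3 - 184*l^2 + 300*l + 315*y^3 + y^2*(54 - 283*l) + y*(-116*l^2 + 335*l - 261) - 108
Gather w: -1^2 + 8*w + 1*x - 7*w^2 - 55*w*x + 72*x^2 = -7*w^2 + w*(8 - 55*x) + 72*x^2 + x - 1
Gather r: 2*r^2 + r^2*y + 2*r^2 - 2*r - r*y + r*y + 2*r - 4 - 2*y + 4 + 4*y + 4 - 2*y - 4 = r^2*(y + 4)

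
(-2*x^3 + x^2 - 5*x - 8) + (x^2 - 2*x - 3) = -2*x^3 + 2*x^2 - 7*x - 11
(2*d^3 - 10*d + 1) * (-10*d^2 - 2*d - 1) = -20*d^5 - 4*d^4 + 98*d^3 + 10*d^2 + 8*d - 1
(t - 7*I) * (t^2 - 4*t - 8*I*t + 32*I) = t^3 - 4*t^2 - 15*I*t^2 - 56*t + 60*I*t + 224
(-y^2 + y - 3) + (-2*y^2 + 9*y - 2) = -3*y^2 + 10*y - 5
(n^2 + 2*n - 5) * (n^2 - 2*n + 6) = n^4 - 3*n^2 + 22*n - 30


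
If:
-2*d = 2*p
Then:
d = -p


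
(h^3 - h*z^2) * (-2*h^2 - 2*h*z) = -2*h^5 - 2*h^4*z + 2*h^3*z^2 + 2*h^2*z^3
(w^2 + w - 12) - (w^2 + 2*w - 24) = 12 - w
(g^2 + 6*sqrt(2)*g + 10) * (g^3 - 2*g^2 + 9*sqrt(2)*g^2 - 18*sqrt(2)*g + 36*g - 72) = g^5 - 2*g^4 + 15*sqrt(2)*g^4 - 30*sqrt(2)*g^3 + 154*g^3 - 308*g^2 + 306*sqrt(2)*g^2 - 612*sqrt(2)*g + 360*g - 720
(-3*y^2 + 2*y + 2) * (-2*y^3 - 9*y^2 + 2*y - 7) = 6*y^5 + 23*y^4 - 28*y^3 + 7*y^2 - 10*y - 14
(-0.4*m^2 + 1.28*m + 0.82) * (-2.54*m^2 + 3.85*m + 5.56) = 1.016*m^4 - 4.7912*m^3 + 0.6212*m^2 + 10.2738*m + 4.5592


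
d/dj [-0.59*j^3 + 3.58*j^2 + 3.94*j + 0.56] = -1.77*j^2 + 7.16*j + 3.94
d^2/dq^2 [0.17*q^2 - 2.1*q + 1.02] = 0.340000000000000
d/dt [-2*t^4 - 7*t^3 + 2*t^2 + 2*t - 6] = -8*t^3 - 21*t^2 + 4*t + 2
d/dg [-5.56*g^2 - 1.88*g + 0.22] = -11.12*g - 1.88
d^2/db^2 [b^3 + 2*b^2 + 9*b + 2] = 6*b + 4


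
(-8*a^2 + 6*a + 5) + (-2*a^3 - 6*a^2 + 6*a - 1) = -2*a^3 - 14*a^2 + 12*a + 4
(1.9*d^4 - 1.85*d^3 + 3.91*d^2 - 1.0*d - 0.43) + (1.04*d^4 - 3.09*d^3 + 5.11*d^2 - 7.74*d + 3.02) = 2.94*d^4 - 4.94*d^3 + 9.02*d^2 - 8.74*d + 2.59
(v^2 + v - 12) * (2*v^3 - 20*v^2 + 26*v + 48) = 2*v^5 - 18*v^4 - 18*v^3 + 314*v^2 - 264*v - 576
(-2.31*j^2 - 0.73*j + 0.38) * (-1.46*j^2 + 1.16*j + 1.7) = 3.3726*j^4 - 1.6138*j^3 - 5.3286*j^2 - 0.8002*j + 0.646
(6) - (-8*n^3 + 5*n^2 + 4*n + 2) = 8*n^3 - 5*n^2 - 4*n + 4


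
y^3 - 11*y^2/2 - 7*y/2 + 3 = (y - 6)*(y - 1/2)*(y + 1)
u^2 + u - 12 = (u - 3)*(u + 4)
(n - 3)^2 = n^2 - 6*n + 9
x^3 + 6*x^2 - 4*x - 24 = (x - 2)*(x + 2)*(x + 6)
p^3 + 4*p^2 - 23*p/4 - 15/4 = (p - 3/2)*(p + 1/2)*(p + 5)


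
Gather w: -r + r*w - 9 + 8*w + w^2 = -r + w^2 + w*(r + 8) - 9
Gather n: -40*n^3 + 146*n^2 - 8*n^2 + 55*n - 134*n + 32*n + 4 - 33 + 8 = -40*n^3 + 138*n^2 - 47*n - 21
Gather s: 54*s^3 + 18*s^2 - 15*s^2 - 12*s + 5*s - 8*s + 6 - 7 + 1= 54*s^3 + 3*s^2 - 15*s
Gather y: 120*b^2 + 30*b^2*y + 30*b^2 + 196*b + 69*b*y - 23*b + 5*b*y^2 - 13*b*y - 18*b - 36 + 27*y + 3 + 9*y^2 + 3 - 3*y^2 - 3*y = 150*b^2 + 155*b + y^2*(5*b + 6) + y*(30*b^2 + 56*b + 24) - 30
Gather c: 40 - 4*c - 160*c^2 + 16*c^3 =16*c^3 - 160*c^2 - 4*c + 40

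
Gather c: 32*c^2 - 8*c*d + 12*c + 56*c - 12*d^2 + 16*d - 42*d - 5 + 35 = 32*c^2 + c*(68 - 8*d) - 12*d^2 - 26*d + 30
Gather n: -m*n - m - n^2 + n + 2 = -m - n^2 + n*(1 - m) + 2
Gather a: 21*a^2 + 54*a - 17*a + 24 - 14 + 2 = 21*a^2 + 37*a + 12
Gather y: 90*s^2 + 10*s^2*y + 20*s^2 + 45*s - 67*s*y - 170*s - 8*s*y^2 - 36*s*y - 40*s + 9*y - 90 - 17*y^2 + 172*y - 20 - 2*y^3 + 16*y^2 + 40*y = 110*s^2 - 165*s - 2*y^3 + y^2*(-8*s - 1) + y*(10*s^2 - 103*s + 221) - 110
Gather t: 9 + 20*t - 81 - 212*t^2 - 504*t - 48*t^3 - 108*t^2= -48*t^3 - 320*t^2 - 484*t - 72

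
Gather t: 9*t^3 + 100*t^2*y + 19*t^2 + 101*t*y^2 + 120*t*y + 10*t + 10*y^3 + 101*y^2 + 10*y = 9*t^3 + t^2*(100*y + 19) + t*(101*y^2 + 120*y + 10) + 10*y^3 + 101*y^2 + 10*y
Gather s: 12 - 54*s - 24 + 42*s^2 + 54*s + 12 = 42*s^2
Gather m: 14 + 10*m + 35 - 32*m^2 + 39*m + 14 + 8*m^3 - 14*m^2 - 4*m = 8*m^3 - 46*m^2 + 45*m + 63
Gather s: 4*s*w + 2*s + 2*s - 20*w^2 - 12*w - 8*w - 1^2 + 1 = s*(4*w + 4) - 20*w^2 - 20*w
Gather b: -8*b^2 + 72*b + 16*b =-8*b^2 + 88*b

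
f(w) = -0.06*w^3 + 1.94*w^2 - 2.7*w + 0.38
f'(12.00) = 17.94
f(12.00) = 143.66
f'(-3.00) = -15.96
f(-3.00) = 27.56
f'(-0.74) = -5.67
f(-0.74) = 3.46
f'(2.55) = 6.02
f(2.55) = 5.11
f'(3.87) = 9.62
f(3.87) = 15.51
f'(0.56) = -0.58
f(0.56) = -0.53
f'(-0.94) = -6.51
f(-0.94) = 4.68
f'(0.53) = -0.69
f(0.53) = -0.51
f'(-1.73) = -9.95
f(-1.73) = 11.17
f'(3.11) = 7.63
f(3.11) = 8.94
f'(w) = -0.18*w^2 + 3.88*w - 2.7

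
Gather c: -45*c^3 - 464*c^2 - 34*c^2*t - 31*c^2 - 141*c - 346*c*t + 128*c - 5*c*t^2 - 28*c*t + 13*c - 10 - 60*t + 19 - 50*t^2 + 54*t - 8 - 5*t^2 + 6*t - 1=-45*c^3 + c^2*(-34*t - 495) + c*(-5*t^2 - 374*t) - 55*t^2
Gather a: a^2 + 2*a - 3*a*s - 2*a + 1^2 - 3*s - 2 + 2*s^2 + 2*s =a^2 - 3*a*s + 2*s^2 - s - 1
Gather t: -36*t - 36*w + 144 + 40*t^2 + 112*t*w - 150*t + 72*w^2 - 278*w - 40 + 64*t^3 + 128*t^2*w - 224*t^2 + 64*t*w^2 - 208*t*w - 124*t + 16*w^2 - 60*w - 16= 64*t^3 + t^2*(128*w - 184) + t*(64*w^2 - 96*w - 310) + 88*w^2 - 374*w + 88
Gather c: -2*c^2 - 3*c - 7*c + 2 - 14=-2*c^2 - 10*c - 12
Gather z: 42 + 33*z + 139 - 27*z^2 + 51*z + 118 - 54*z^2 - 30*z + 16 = -81*z^2 + 54*z + 315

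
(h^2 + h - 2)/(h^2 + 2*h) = (h - 1)/h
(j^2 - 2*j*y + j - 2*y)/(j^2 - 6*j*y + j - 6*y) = (-j + 2*y)/(-j + 6*y)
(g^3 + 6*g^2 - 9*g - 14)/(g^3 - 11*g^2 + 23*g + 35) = (g^2 + 5*g - 14)/(g^2 - 12*g + 35)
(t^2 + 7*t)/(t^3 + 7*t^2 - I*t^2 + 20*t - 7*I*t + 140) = t/(t^2 - I*t + 20)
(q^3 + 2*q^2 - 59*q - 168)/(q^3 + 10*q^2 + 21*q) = (q - 8)/q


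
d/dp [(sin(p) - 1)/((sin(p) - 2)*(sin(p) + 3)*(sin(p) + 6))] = 2*(-sin(p)^3 - 2*sin(p)^2 + 7*sin(p) - 18)*cos(p)/((sin(p) - 2)^2*(sin(p) + 3)^2*(sin(p) + 6)^2)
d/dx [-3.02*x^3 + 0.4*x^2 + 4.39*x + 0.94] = -9.06*x^2 + 0.8*x + 4.39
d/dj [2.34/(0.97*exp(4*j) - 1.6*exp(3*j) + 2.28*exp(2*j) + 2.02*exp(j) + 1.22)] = (-9.0792*exp(3*j) + 11.232*exp(2*j) - 10.6704*exp(j) - 4.7268)*exp(j)/(0.97*exp(4*j) - 1.6*exp(3*j) + 2.28*exp(2*j) + 2.02*exp(j) + 1.22)^2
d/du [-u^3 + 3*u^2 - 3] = 3*u*(2 - u)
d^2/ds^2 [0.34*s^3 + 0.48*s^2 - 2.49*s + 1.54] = 2.04*s + 0.96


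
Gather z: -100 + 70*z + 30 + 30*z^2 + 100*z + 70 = 30*z^2 + 170*z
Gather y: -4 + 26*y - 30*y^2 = -30*y^2 + 26*y - 4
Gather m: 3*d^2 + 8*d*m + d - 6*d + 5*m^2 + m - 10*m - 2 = 3*d^2 - 5*d + 5*m^2 + m*(8*d - 9) - 2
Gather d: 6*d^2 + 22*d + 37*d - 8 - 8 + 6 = 6*d^2 + 59*d - 10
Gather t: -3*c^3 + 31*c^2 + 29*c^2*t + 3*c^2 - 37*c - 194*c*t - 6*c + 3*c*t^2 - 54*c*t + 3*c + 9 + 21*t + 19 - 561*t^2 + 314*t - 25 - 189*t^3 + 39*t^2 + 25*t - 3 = -3*c^3 + 34*c^2 - 40*c - 189*t^3 + t^2*(3*c - 522) + t*(29*c^2 - 248*c + 360)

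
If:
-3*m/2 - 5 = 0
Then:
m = -10/3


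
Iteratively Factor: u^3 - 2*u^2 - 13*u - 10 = (u - 5)*(u^2 + 3*u + 2) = (u - 5)*(u + 1)*(u + 2)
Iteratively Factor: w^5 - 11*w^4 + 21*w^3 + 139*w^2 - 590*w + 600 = (w - 3)*(w^4 - 8*w^3 - 3*w^2 + 130*w - 200) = (w - 3)*(w + 4)*(w^3 - 12*w^2 + 45*w - 50) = (w - 5)*(w - 3)*(w + 4)*(w^2 - 7*w + 10) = (w - 5)*(w - 3)*(w - 2)*(w + 4)*(w - 5)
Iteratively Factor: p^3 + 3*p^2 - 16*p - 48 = (p + 4)*(p^2 - p - 12) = (p + 3)*(p + 4)*(p - 4)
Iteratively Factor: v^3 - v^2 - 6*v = (v + 2)*(v^2 - 3*v) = (v - 3)*(v + 2)*(v)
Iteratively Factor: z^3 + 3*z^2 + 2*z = (z)*(z^2 + 3*z + 2) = z*(z + 2)*(z + 1)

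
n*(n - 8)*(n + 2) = n^3 - 6*n^2 - 16*n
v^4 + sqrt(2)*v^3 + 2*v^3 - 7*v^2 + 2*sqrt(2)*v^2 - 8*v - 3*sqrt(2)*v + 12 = (v - 1)*(v + 3)*(v - sqrt(2))*(v + 2*sqrt(2))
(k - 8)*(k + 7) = k^2 - k - 56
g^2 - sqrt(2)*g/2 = g*(g - sqrt(2)/2)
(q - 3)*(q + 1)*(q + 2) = q^3 - 7*q - 6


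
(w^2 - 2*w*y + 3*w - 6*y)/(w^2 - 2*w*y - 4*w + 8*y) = (w + 3)/(w - 4)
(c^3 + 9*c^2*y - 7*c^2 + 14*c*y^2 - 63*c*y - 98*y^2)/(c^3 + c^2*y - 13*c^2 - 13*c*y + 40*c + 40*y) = (c^3 + 9*c^2*y - 7*c^2 + 14*c*y^2 - 63*c*y - 98*y^2)/(c^3 + c^2*y - 13*c^2 - 13*c*y + 40*c + 40*y)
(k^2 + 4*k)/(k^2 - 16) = k/(k - 4)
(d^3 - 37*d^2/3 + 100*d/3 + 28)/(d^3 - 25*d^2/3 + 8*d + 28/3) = (d - 6)/(d - 2)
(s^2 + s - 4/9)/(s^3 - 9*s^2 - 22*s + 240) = (s^2 + s - 4/9)/(s^3 - 9*s^2 - 22*s + 240)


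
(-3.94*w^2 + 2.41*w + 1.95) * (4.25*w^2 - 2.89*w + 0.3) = -16.745*w^4 + 21.6291*w^3 + 0.140599999999998*w^2 - 4.9125*w + 0.585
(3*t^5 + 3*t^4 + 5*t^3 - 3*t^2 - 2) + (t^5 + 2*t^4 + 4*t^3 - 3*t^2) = 4*t^5 + 5*t^4 + 9*t^3 - 6*t^2 - 2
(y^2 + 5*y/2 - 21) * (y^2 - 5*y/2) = y^4 - 109*y^2/4 + 105*y/2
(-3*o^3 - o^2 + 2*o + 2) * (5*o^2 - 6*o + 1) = -15*o^5 + 13*o^4 + 13*o^3 - 3*o^2 - 10*o + 2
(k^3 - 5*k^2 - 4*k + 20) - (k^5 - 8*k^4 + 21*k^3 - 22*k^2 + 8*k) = -k^5 + 8*k^4 - 20*k^3 + 17*k^2 - 12*k + 20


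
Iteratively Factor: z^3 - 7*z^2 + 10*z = (z - 5)*(z^2 - 2*z) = z*(z - 5)*(z - 2)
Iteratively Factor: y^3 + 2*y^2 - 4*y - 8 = (y + 2)*(y^2 - 4) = (y + 2)^2*(y - 2)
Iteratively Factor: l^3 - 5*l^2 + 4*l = (l - 1)*(l^2 - 4*l) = (l - 4)*(l - 1)*(l)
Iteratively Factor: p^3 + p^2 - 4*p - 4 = (p + 1)*(p^2 - 4) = (p - 2)*(p + 1)*(p + 2)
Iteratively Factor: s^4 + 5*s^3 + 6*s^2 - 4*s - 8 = (s + 2)*(s^3 + 3*s^2 - 4) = (s + 2)^2*(s^2 + s - 2) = (s + 2)^3*(s - 1)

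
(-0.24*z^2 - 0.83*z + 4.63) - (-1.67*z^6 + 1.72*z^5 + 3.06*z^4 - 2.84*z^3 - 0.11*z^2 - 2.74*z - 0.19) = 1.67*z^6 - 1.72*z^5 - 3.06*z^4 + 2.84*z^3 - 0.13*z^2 + 1.91*z + 4.82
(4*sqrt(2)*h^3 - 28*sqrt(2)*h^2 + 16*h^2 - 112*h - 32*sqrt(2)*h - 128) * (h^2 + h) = 4*sqrt(2)*h^5 - 24*sqrt(2)*h^4 + 16*h^4 - 96*h^3 - 60*sqrt(2)*h^3 - 240*h^2 - 32*sqrt(2)*h^2 - 128*h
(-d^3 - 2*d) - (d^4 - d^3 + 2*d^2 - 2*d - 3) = -d^4 - 2*d^2 + 3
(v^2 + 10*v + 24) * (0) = 0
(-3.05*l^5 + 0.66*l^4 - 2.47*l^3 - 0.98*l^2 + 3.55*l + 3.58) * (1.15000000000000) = -3.5075*l^5 + 0.759*l^4 - 2.8405*l^3 - 1.127*l^2 + 4.0825*l + 4.117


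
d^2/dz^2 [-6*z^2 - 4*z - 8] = -12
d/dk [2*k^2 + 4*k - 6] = 4*k + 4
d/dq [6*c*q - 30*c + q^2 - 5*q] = 6*c + 2*q - 5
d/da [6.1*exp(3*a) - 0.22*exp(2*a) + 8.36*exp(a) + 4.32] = (18.3*exp(2*a) - 0.44*exp(a) + 8.36)*exp(a)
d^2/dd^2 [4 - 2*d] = 0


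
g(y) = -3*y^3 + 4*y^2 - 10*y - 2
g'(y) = -9*y^2 + 8*y - 10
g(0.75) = -8.52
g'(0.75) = -9.06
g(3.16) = -88.32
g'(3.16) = -74.59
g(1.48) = -17.76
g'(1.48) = -17.87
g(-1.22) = 21.60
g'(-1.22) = -33.16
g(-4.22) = 336.89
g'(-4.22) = -204.04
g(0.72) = -8.25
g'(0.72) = -8.91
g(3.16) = -88.32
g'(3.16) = -74.59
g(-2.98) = 142.71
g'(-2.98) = -113.76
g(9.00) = -1955.00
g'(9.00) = -667.00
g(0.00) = -2.00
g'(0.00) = -10.00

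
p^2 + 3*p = p*(p + 3)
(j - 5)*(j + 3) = j^2 - 2*j - 15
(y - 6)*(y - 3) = y^2 - 9*y + 18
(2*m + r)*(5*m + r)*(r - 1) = 10*m^2*r - 10*m^2 + 7*m*r^2 - 7*m*r + r^3 - r^2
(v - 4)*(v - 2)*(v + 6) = v^3 - 28*v + 48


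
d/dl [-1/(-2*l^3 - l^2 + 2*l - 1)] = 2*(-3*l^2 - l + 1)/(2*l^3 + l^2 - 2*l + 1)^2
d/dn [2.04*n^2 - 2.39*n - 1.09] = 4.08*n - 2.39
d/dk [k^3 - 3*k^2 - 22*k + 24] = 3*k^2 - 6*k - 22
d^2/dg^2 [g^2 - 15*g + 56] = 2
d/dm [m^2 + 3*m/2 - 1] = 2*m + 3/2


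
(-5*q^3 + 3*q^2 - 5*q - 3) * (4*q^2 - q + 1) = -20*q^5 + 17*q^4 - 28*q^3 - 4*q^2 - 2*q - 3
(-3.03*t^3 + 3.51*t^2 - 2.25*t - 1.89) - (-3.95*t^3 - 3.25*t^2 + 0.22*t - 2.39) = 0.92*t^3 + 6.76*t^2 - 2.47*t + 0.5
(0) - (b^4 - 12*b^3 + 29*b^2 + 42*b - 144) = -b^4 + 12*b^3 - 29*b^2 - 42*b + 144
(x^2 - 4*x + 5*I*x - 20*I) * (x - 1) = x^3 - 5*x^2 + 5*I*x^2 + 4*x - 25*I*x + 20*I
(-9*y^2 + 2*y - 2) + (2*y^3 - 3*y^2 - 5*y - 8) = 2*y^3 - 12*y^2 - 3*y - 10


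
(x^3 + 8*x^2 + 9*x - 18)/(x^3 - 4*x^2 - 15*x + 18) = (x + 6)/(x - 6)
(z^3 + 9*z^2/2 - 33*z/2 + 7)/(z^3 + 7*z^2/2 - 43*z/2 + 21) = (2*z - 1)/(2*z - 3)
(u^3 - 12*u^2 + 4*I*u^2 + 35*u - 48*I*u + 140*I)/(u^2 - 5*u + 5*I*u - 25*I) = (u^2 + u*(-7 + 4*I) - 28*I)/(u + 5*I)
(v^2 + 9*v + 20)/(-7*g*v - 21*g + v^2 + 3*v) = (v^2 + 9*v + 20)/(-7*g*v - 21*g + v^2 + 3*v)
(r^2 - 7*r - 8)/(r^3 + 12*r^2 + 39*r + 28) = (r - 8)/(r^2 + 11*r + 28)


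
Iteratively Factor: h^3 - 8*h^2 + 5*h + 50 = (h - 5)*(h^2 - 3*h - 10) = (h - 5)^2*(h + 2)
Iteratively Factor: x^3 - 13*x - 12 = (x + 1)*(x^2 - x - 12) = (x + 1)*(x + 3)*(x - 4)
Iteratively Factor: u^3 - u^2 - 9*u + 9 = (u - 3)*(u^2 + 2*u - 3) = (u - 3)*(u - 1)*(u + 3)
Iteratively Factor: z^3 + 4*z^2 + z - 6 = (z + 2)*(z^2 + 2*z - 3) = (z + 2)*(z + 3)*(z - 1)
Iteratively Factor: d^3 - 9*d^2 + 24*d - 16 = (d - 4)*(d^2 - 5*d + 4) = (d - 4)^2*(d - 1)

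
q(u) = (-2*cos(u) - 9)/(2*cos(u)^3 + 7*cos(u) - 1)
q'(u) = (6*sin(u)*cos(u)^2 + 7*sin(u))*(-2*cos(u) - 9)/(2*cos(u)^3 + 7*cos(u) - 1)^2 + 2*sin(u)/(2*cos(u)^3 + 7*cos(u) - 1) = -(6*cos(u) + 27*cos(2*u) + 2*cos(3*u) + 92)*sin(u)/(2*cos(u)^3 + 7*cos(u) - 1)^2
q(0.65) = -1.90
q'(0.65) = -2.01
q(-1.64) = 5.97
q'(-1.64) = 29.53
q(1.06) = -3.76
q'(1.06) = -9.75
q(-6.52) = -1.43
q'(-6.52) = 0.50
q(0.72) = -2.05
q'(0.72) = -2.50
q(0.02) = -1.38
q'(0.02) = -0.04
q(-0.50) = -1.66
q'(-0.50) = 1.27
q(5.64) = -1.88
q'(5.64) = 1.96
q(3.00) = 0.71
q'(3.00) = -0.16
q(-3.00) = 0.71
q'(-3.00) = 0.16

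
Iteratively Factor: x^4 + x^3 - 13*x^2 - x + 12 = (x - 3)*(x^3 + 4*x^2 - x - 4) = (x - 3)*(x + 4)*(x^2 - 1) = (x - 3)*(x - 1)*(x + 4)*(x + 1)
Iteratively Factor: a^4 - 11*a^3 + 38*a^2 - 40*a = (a - 4)*(a^3 - 7*a^2 + 10*a) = a*(a - 4)*(a^2 - 7*a + 10) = a*(a - 4)*(a - 2)*(a - 5)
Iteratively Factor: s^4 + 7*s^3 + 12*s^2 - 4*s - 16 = (s + 2)*(s^3 + 5*s^2 + 2*s - 8) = (s + 2)^2*(s^2 + 3*s - 4) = (s + 2)^2*(s + 4)*(s - 1)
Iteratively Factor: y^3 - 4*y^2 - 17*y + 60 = (y + 4)*(y^2 - 8*y + 15) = (y - 5)*(y + 4)*(y - 3)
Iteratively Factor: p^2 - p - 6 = (p + 2)*(p - 3)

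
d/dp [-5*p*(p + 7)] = -10*p - 35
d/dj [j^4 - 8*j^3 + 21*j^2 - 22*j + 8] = 4*j^3 - 24*j^2 + 42*j - 22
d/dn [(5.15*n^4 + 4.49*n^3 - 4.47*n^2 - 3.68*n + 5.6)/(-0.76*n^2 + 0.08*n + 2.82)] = (-7.828*n^5 - 2.1764*n^4 + 58.8104*n^3 + 34.831*n^2 - 16.6988*n - 10.8256)/(0.5776*n^4 - 0.1216*n^3 - 4.28*n^2 + 0.4512*n + 7.9524)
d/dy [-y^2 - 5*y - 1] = -2*y - 5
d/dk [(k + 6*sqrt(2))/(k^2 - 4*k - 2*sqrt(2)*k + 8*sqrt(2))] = (k^2 - 4*k - 2*sqrt(2)*k + 2*(k + 6*sqrt(2))*(-k + sqrt(2) + 2) + 8*sqrt(2))/(k^2 - 4*k - 2*sqrt(2)*k + 8*sqrt(2))^2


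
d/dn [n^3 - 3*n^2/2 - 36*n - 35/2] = 3*n^2 - 3*n - 36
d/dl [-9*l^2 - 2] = -18*l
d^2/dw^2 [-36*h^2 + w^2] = 2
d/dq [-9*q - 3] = -9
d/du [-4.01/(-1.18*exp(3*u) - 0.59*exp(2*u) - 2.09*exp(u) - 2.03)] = (-14.1954*exp(2*u) - 4.7318*exp(u) - 8.3809)*exp(u)/(1.18*exp(3*u) + 0.59*exp(2*u) + 2.09*exp(u) + 2.03)^2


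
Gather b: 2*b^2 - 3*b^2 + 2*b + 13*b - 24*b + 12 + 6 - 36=-b^2 - 9*b - 18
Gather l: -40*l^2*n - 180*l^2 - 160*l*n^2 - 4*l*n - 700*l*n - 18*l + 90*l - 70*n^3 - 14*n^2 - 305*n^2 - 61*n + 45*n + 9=l^2*(-40*n - 180) + l*(-160*n^2 - 704*n + 72) - 70*n^3 - 319*n^2 - 16*n + 9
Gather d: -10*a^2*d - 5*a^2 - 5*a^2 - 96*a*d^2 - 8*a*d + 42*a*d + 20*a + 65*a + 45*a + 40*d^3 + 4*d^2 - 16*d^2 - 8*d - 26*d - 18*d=-10*a^2 + 130*a + 40*d^3 + d^2*(-96*a - 12) + d*(-10*a^2 + 34*a - 52)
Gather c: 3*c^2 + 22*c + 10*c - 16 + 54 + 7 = 3*c^2 + 32*c + 45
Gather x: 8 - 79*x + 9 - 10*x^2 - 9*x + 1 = -10*x^2 - 88*x + 18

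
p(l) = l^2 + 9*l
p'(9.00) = 27.00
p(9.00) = 162.00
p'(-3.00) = 3.00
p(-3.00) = -18.00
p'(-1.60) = 5.80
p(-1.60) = -11.84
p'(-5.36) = -1.72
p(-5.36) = -19.51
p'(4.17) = 17.34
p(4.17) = 54.92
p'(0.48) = 9.96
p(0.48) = 4.55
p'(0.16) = 9.32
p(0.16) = 1.47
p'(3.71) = 16.42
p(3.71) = 47.15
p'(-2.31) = 4.38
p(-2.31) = -15.45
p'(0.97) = 10.94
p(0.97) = 9.67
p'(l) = 2*l + 9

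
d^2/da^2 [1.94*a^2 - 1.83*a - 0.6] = 3.88000000000000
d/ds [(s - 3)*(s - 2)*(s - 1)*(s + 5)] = 4*s^3 - 3*s^2 - 38*s + 49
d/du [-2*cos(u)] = 2*sin(u)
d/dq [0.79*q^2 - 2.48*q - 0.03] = 1.58*q - 2.48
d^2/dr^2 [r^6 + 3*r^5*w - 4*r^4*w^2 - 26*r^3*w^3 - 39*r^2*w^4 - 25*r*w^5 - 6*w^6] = 30*r^4 + 60*r^3*w - 48*r^2*w^2 - 156*r*w^3 - 78*w^4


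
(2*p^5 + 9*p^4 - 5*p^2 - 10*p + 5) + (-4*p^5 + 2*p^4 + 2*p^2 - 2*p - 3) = -2*p^5 + 11*p^4 - 3*p^2 - 12*p + 2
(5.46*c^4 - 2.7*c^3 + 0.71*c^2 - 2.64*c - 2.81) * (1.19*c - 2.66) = 6.4974*c^5 - 17.7366*c^4 + 8.0269*c^3 - 5.0302*c^2 + 3.6785*c + 7.4746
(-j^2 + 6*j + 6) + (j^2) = 6*j + 6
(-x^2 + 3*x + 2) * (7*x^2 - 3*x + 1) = -7*x^4 + 24*x^3 + 4*x^2 - 3*x + 2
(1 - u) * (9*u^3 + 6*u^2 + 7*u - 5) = -9*u^4 + 3*u^3 - u^2 + 12*u - 5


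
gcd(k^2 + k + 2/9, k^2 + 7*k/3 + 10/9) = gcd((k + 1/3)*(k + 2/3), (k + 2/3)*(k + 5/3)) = k + 2/3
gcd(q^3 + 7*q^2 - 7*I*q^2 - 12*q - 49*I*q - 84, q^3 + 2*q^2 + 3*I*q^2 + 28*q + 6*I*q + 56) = q - 4*I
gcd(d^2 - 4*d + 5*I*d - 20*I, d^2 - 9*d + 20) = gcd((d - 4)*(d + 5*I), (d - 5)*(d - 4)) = d - 4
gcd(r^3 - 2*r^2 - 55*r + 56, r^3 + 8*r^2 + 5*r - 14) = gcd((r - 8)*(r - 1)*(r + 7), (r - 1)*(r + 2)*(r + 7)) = r^2 + 6*r - 7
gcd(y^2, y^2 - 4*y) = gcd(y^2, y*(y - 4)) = y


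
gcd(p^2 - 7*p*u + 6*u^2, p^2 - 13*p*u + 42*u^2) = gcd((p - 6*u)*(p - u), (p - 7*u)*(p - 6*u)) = p - 6*u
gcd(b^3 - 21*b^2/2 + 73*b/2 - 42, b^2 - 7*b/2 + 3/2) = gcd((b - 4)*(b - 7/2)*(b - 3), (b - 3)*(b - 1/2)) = b - 3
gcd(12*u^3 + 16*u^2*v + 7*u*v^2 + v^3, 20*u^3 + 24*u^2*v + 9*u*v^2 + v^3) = 4*u^2 + 4*u*v + v^2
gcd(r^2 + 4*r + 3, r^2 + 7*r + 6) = r + 1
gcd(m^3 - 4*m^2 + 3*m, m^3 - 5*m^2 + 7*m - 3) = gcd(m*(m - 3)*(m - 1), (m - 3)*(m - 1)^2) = m^2 - 4*m + 3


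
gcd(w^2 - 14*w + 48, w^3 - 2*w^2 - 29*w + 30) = w - 6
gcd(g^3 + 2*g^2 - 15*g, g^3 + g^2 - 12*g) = g^2 - 3*g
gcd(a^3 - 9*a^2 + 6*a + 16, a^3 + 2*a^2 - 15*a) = 1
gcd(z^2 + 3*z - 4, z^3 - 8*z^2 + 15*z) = 1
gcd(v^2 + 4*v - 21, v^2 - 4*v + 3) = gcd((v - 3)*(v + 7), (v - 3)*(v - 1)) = v - 3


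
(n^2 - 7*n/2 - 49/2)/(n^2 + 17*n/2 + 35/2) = (n - 7)/(n + 5)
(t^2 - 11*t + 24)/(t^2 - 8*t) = (t - 3)/t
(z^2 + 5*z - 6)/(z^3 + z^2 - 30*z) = (z - 1)/(z*(z - 5))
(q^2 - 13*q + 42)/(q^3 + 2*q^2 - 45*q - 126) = (q - 6)/(q^2 + 9*q + 18)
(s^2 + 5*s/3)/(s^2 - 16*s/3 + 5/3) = s*(3*s + 5)/(3*s^2 - 16*s + 5)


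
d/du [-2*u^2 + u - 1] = 1 - 4*u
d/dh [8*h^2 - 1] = 16*h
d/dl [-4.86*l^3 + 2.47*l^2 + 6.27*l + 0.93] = -14.58*l^2 + 4.94*l + 6.27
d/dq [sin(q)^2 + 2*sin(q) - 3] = 2*(sin(q) + 1)*cos(q)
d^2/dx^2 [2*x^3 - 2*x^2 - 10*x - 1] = 12*x - 4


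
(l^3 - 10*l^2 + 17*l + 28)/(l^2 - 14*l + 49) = (l^2 - 3*l - 4)/(l - 7)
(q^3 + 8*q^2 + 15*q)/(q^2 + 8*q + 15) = q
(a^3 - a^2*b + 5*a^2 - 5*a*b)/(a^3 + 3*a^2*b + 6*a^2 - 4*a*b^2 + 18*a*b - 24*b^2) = a*(a + 5)/(a^2 + 4*a*b + 6*a + 24*b)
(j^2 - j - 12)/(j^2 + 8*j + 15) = (j - 4)/(j + 5)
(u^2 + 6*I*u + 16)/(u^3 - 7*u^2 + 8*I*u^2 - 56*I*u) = (u - 2*I)/(u*(u - 7))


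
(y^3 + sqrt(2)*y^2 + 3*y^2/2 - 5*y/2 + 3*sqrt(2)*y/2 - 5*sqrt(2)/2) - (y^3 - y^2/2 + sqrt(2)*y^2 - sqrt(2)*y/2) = 2*y^2 - 5*y/2 + 2*sqrt(2)*y - 5*sqrt(2)/2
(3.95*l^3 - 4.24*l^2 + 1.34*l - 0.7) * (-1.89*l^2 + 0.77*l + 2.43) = -7.4655*l^5 + 11.0551*l^4 + 3.8011*l^3 - 7.9484*l^2 + 2.7172*l - 1.701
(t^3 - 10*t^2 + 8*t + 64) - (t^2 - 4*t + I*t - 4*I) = t^3 - 11*t^2 + 12*t - I*t + 64 + 4*I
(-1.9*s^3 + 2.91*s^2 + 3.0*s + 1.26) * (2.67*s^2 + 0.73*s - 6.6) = -5.073*s^5 + 6.3827*s^4 + 22.6743*s^3 - 13.6518*s^2 - 18.8802*s - 8.316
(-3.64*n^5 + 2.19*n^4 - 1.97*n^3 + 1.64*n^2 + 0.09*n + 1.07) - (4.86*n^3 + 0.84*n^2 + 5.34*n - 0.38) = -3.64*n^5 + 2.19*n^4 - 6.83*n^3 + 0.8*n^2 - 5.25*n + 1.45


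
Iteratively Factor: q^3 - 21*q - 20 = (q + 4)*(q^2 - 4*q - 5) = (q + 1)*(q + 4)*(q - 5)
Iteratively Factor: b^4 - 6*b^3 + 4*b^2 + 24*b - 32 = (b - 2)*(b^3 - 4*b^2 - 4*b + 16) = (b - 2)^2*(b^2 - 2*b - 8) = (b - 2)^2*(b + 2)*(b - 4)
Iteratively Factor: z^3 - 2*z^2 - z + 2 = (z - 1)*(z^2 - z - 2) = (z - 1)*(z + 1)*(z - 2)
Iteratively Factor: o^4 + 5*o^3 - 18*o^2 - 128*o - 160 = (o + 4)*(o^3 + o^2 - 22*o - 40) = (o + 4)^2*(o^2 - 3*o - 10) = (o - 5)*(o + 4)^2*(o + 2)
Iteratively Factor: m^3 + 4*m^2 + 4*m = (m)*(m^2 + 4*m + 4) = m*(m + 2)*(m + 2)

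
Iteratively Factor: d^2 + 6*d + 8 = (d + 4)*(d + 2)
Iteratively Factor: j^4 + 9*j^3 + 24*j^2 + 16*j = (j + 4)*(j^3 + 5*j^2 + 4*j) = j*(j + 4)*(j^2 + 5*j + 4) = j*(j + 4)^2*(j + 1)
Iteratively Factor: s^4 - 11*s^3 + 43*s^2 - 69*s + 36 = (s - 3)*(s^3 - 8*s^2 + 19*s - 12) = (s - 3)^2*(s^2 - 5*s + 4) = (s - 4)*(s - 3)^2*(s - 1)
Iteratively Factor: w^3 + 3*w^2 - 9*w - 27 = (w + 3)*(w^2 - 9) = (w + 3)^2*(w - 3)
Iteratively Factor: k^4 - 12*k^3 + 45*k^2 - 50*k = (k - 2)*(k^3 - 10*k^2 + 25*k) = k*(k - 2)*(k^2 - 10*k + 25) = k*(k - 5)*(k - 2)*(k - 5)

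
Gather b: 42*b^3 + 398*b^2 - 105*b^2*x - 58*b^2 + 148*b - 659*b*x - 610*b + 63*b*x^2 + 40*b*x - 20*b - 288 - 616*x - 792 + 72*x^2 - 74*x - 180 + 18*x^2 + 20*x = 42*b^3 + b^2*(340 - 105*x) + b*(63*x^2 - 619*x - 482) + 90*x^2 - 670*x - 1260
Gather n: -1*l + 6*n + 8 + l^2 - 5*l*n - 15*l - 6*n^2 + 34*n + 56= l^2 - 16*l - 6*n^2 + n*(40 - 5*l) + 64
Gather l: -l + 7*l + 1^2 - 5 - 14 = 6*l - 18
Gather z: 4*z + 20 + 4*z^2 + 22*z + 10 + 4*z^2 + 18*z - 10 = 8*z^2 + 44*z + 20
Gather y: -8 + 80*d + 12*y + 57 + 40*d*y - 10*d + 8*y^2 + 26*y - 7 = 70*d + 8*y^2 + y*(40*d + 38) + 42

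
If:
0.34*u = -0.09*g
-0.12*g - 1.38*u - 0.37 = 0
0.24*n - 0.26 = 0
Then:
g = 1.51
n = 1.08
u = -0.40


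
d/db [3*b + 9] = 3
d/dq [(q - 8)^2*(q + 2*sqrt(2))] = (q - 8)*(3*q - 8 + 4*sqrt(2))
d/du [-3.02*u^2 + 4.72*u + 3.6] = 4.72 - 6.04*u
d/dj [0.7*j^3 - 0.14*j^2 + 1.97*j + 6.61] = 2.1*j^2 - 0.28*j + 1.97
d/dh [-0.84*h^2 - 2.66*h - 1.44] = -1.68*h - 2.66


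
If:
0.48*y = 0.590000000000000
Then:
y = 1.23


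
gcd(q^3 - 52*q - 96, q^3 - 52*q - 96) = q^3 - 52*q - 96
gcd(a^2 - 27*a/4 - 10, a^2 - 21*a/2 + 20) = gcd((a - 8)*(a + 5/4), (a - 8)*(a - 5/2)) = a - 8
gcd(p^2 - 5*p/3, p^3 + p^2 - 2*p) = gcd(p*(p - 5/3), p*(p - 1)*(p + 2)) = p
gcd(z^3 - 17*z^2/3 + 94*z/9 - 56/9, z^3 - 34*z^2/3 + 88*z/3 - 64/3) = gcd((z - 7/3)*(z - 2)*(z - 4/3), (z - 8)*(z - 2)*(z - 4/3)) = z^2 - 10*z/3 + 8/3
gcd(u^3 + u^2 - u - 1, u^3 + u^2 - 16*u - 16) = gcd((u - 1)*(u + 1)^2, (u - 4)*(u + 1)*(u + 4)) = u + 1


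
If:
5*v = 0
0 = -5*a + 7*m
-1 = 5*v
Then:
No Solution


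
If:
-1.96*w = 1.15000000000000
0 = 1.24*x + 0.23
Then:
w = -0.59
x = -0.19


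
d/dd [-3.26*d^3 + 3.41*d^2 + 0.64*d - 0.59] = -9.78*d^2 + 6.82*d + 0.64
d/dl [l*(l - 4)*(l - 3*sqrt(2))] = 3*l^2 - 6*sqrt(2)*l - 8*l + 12*sqrt(2)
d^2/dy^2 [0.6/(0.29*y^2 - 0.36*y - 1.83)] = (0.10092*y^2 - 0.12528*y - 0.6*(0.58*y - 0.36)*(1.16*y - 0.72) - 0.63684)/(-0.29*y^2 + 0.36*y + 1.83)^3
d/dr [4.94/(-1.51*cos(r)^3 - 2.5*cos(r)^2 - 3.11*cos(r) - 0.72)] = (22.3782*sin(r)^2 - 24.7*cos(r) - 37.7416)*sin(r)/(1.51*cos(r)^3 + 2.5*cos(r)^2 + 3.11*cos(r) + 0.72)^2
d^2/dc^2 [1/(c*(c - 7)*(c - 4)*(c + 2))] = 2*(10*c^6 - 135*c^5 + 540*c^4 - 320*c^3 - 1404*c^2 + 1008*c + 3136)/(c^3*(c^9 - 27*c^8 + 261*c^7 - 885*c^6 - 1458*c^5 + 14652*c^4 - 8520*c^3 - 78624*c^2 + 56448*c + 175616))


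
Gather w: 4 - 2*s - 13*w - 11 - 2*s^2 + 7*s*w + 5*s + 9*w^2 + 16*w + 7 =-2*s^2 + 3*s + 9*w^2 + w*(7*s + 3)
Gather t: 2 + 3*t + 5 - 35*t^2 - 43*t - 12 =-35*t^2 - 40*t - 5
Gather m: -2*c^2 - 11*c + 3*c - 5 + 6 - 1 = -2*c^2 - 8*c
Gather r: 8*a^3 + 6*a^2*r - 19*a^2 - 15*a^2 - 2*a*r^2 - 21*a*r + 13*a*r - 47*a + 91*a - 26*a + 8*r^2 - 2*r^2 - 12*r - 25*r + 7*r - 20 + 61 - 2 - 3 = 8*a^3 - 34*a^2 + 18*a + r^2*(6 - 2*a) + r*(6*a^2 - 8*a - 30) + 36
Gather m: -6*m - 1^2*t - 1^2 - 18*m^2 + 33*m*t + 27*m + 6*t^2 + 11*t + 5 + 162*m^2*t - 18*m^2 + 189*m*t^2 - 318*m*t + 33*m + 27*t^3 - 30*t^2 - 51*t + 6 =m^2*(162*t - 36) + m*(189*t^2 - 285*t + 54) + 27*t^3 - 24*t^2 - 41*t + 10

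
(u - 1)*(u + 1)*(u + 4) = u^3 + 4*u^2 - u - 4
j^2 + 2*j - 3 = (j - 1)*(j + 3)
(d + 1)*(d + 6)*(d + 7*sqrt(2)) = d^3 + 7*d^2 + 7*sqrt(2)*d^2 + 6*d + 49*sqrt(2)*d + 42*sqrt(2)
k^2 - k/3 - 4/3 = (k - 4/3)*(k + 1)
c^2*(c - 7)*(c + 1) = c^4 - 6*c^3 - 7*c^2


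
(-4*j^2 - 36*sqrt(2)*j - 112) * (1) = -4*j^2 - 36*sqrt(2)*j - 112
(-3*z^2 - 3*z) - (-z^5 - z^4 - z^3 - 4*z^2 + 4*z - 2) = z^5 + z^4 + z^3 + z^2 - 7*z + 2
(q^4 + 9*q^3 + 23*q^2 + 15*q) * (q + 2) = q^5 + 11*q^4 + 41*q^3 + 61*q^2 + 30*q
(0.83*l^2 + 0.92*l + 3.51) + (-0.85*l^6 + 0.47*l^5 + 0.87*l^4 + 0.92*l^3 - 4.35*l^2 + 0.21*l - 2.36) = -0.85*l^6 + 0.47*l^5 + 0.87*l^4 + 0.92*l^3 - 3.52*l^2 + 1.13*l + 1.15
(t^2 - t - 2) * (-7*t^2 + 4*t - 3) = -7*t^4 + 11*t^3 + 7*t^2 - 5*t + 6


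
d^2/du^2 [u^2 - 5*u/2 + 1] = 2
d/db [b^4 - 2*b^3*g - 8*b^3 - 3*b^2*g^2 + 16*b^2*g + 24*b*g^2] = 4*b^3 - 6*b^2*g - 24*b^2 - 6*b*g^2 + 32*b*g + 24*g^2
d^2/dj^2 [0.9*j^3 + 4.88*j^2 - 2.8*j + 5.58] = 5.4*j + 9.76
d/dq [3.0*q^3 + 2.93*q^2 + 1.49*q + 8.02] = 9.0*q^2 + 5.86*q + 1.49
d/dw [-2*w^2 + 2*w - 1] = 2 - 4*w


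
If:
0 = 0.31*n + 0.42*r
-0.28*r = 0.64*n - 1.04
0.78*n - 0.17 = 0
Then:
No Solution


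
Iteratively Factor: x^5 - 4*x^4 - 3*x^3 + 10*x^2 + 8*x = (x + 1)*(x^4 - 5*x^3 + 2*x^2 + 8*x) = (x - 2)*(x + 1)*(x^3 - 3*x^2 - 4*x) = (x - 4)*(x - 2)*(x + 1)*(x^2 + x) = x*(x - 4)*(x - 2)*(x + 1)*(x + 1)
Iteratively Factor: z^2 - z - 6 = (z + 2)*(z - 3)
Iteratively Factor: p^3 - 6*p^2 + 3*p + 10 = (p - 5)*(p^2 - p - 2) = (p - 5)*(p + 1)*(p - 2)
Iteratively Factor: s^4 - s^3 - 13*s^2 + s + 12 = (s + 1)*(s^3 - 2*s^2 - 11*s + 12) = (s - 4)*(s + 1)*(s^2 + 2*s - 3) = (s - 4)*(s - 1)*(s + 1)*(s + 3)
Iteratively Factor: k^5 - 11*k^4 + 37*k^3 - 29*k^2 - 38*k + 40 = (k - 1)*(k^4 - 10*k^3 + 27*k^2 - 2*k - 40) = (k - 1)*(k + 1)*(k^3 - 11*k^2 + 38*k - 40) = (k - 4)*(k - 1)*(k + 1)*(k^2 - 7*k + 10) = (k - 4)*(k - 2)*(k - 1)*(k + 1)*(k - 5)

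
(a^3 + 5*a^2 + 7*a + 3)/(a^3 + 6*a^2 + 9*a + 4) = (a + 3)/(a + 4)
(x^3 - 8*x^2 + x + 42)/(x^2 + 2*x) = x - 10 + 21/x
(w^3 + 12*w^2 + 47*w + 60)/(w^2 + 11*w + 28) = (w^2 + 8*w + 15)/(w + 7)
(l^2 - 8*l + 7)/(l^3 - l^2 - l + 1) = (l - 7)/(l^2 - 1)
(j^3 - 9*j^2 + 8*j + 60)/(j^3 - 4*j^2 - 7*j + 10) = (j - 6)/(j - 1)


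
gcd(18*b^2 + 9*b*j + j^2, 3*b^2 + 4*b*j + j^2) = 3*b + j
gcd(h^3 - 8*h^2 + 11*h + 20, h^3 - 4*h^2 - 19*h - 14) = h + 1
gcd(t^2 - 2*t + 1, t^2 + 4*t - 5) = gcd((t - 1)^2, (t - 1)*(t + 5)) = t - 1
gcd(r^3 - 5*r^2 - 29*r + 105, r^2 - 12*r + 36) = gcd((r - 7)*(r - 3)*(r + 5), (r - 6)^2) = 1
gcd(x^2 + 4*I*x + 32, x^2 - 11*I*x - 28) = x - 4*I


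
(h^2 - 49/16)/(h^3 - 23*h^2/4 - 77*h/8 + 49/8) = (4*h - 7)/(2*(2*h^2 - 15*h + 7))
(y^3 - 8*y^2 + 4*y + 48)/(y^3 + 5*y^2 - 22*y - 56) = (y - 6)/(y + 7)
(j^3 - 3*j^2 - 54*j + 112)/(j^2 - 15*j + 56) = (j^2 + 5*j - 14)/(j - 7)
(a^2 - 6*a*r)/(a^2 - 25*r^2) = a*(a - 6*r)/(a^2 - 25*r^2)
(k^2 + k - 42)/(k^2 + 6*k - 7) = (k - 6)/(k - 1)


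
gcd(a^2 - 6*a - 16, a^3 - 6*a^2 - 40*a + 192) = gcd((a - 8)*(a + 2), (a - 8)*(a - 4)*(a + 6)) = a - 8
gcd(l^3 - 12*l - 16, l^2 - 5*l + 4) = l - 4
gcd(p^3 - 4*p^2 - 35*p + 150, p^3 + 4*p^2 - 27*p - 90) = p^2 + p - 30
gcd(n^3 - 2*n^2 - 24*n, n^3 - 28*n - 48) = n^2 - 2*n - 24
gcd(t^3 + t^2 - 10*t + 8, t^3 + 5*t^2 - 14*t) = t - 2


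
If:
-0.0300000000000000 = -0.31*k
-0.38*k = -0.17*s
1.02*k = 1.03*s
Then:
No Solution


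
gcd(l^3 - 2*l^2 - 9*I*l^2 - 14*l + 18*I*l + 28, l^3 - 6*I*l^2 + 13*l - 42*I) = l^2 - 9*I*l - 14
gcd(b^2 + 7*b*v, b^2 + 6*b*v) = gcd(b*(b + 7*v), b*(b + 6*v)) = b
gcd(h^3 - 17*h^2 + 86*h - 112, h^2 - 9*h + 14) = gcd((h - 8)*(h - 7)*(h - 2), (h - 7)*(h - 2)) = h^2 - 9*h + 14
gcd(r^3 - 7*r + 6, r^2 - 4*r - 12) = 1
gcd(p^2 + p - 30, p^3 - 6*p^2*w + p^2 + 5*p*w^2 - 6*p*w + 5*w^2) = 1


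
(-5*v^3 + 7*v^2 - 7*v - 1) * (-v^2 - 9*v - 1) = 5*v^5 + 38*v^4 - 51*v^3 + 57*v^2 + 16*v + 1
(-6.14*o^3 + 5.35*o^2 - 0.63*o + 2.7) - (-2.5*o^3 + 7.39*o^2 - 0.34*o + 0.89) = -3.64*o^3 - 2.04*o^2 - 0.29*o + 1.81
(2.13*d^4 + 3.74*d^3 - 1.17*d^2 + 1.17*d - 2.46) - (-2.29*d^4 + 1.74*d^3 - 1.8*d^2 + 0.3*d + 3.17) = 4.42*d^4 + 2.0*d^3 + 0.63*d^2 + 0.87*d - 5.63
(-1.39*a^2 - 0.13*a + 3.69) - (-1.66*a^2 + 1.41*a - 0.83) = 0.27*a^2 - 1.54*a + 4.52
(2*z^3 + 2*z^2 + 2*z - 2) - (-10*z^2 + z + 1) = 2*z^3 + 12*z^2 + z - 3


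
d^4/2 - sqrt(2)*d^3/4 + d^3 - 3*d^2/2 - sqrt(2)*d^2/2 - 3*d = d*(d/2 + 1)*(d - 3*sqrt(2)/2)*(d + sqrt(2))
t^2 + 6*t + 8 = (t + 2)*(t + 4)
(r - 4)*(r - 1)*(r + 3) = r^3 - 2*r^2 - 11*r + 12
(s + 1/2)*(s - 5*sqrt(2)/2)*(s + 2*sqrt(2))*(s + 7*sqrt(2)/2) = s^4 + s^3/2 + 3*sqrt(2)*s^3 - 27*s^2/2 + 3*sqrt(2)*s^2/2 - 35*sqrt(2)*s - 27*s/4 - 35*sqrt(2)/2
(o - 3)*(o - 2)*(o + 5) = o^3 - 19*o + 30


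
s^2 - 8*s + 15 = (s - 5)*(s - 3)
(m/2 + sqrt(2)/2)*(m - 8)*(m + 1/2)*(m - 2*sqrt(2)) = m^4/2 - 15*m^3/4 - sqrt(2)*m^3/2 - 4*m^2 + 15*sqrt(2)*m^2/4 + 2*sqrt(2)*m + 15*m + 8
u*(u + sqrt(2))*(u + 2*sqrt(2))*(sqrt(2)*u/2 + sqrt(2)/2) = sqrt(2)*u^4/2 + sqrt(2)*u^3/2 + 3*u^3 + 2*sqrt(2)*u^2 + 3*u^2 + 2*sqrt(2)*u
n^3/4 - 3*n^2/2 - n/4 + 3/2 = (n/4 + 1/4)*(n - 6)*(n - 1)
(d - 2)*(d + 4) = d^2 + 2*d - 8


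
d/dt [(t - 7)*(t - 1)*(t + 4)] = 3*t^2 - 8*t - 25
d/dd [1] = 0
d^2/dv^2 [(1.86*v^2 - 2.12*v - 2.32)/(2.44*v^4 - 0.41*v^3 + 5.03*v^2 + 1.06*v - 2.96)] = (66.442176*v^8 - 162.624048*v^7 - 287.344444*v^6 - 146.353944*v^5 - 130.8192*v^4 - 414.233936*v^3 - 350.17752*v^2 - 246.71088*v - 55.007808)/(14.526784*v^12 - 7.322928*v^11 + 91.070316*v^10 - 11.328545*v^9 + 128.508705*v^8 + 65.239107*v^7 - 97.092709*v^6 + 69.766818*v^5 - 135.86346*v^4 - 104.27852*v^3 + 122.234976*v^2 + 27.861888*v - 25.934336)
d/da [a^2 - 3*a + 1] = 2*a - 3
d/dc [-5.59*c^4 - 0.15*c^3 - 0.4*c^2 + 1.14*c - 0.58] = -22.36*c^3 - 0.45*c^2 - 0.8*c + 1.14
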